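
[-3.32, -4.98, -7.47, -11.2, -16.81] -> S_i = -3.32*1.50^i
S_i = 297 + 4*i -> [297, 301, 305, 309, 313]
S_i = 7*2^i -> [7, 14, 28, 56, 112]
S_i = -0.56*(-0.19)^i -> [-0.56, 0.11, -0.02, 0.0, -0.0]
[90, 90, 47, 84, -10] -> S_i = Random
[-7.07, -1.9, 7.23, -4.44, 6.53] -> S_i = Random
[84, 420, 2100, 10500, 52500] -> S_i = 84*5^i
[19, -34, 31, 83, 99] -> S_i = Random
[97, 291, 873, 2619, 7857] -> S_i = 97*3^i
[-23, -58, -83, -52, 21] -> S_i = Random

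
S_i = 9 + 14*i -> [9, 23, 37, 51, 65]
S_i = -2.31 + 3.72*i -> [-2.31, 1.41, 5.13, 8.85, 12.57]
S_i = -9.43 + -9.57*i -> [-9.43, -19.0, -28.57, -38.14, -47.71]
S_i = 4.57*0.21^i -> [4.57, 0.96, 0.2, 0.04, 0.01]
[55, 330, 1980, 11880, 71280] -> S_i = 55*6^i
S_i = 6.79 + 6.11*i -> [6.79, 12.9, 19.01, 25.12, 31.23]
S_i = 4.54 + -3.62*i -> [4.54, 0.92, -2.7, -6.32, -9.94]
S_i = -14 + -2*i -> [-14, -16, -18, -20, -22]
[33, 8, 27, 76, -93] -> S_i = Random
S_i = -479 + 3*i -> [-479, -476, -473, -470, -467]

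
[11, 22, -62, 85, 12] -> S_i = Random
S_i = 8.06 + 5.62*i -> [8.06, 13.68, 19.3, 24.92, 30.54]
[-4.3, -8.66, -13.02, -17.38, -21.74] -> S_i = -4.30 + -4.36*i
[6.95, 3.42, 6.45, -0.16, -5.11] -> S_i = Random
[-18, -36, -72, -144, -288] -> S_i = -18*2^i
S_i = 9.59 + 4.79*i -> [9.59, 14.38, 19.17, 23.96, 28.75]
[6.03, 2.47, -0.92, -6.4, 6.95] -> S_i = Random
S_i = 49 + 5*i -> [49, 54, 59, 64, 69]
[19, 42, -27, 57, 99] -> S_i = Random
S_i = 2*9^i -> [2, 18, 162, 1458, 13122]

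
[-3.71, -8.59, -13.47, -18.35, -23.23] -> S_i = -3.71 + -4.88*i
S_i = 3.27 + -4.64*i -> [3.27, -1.37, -6.01, -10.65, -15.29]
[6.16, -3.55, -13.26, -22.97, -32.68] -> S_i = 6.16 + -9.71*i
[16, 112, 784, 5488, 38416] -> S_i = 16*7^i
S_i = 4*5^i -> [4, 20, 100, 500, 2500]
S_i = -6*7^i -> [-6, -42, -294, -2058, -14406]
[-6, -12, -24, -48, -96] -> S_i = -6*2^i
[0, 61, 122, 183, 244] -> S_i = 0 + 61*i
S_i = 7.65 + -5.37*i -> [7.65, 2.28, -3.09, -8.46, -13.83]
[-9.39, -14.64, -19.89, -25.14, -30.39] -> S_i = -9.39 + -5.25*i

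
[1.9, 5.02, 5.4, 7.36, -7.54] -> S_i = Random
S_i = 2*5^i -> [2, 10, 50, 250, 1250]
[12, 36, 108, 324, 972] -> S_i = 12*3^i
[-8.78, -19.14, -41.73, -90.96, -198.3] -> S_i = -8.78*2.18^i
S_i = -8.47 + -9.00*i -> [-8.47, -17.47, -26.47, -35.47, -44.47]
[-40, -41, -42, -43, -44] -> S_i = -40 + -1*i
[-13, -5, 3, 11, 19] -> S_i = -13 + 8*i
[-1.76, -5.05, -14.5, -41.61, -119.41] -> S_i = -1.76*2.87^i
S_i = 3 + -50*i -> [3, -47, -97, -147, -197]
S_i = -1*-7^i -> [-1, 7, -49, 343, -2401]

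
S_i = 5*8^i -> [5, 40, 320, 2560, 20480]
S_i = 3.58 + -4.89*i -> [3.58, -1.31, -6.2, -11.09, -15.98]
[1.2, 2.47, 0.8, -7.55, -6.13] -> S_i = Random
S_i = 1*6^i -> [1, 6, 36, 216, 1296]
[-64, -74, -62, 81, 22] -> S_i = Random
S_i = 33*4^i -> [33, 132, 528, 2112, 8448]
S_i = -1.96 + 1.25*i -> [-1.96, -0.71, 0.54, 1.79, 3.04]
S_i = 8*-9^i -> [8, -72, 648, -5832, 52488]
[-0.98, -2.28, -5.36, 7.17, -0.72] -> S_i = Random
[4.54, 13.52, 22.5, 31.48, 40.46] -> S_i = 4.54 + 8.98*i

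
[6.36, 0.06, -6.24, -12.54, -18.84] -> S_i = 6.36 + -6.30*i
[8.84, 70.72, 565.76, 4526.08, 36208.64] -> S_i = 8.84*8.00^i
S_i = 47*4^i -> [47, 188, 752, 3008, 12032]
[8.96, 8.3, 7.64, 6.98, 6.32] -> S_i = 8.96 + -0.66*i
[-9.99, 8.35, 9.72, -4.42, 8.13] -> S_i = Random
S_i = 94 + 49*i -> [94, 143, 192, 241, 290]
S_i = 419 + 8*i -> [419, 427, 435, 443, 451]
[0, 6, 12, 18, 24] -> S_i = 0 + 6*i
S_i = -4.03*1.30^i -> [-4.03, -5.24, -6.81, -8.85, -11.51]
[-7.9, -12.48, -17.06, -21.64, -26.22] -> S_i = -7.90 + -4.58*i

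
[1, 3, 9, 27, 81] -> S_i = 1*3^i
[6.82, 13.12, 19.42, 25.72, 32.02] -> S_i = 6.82 + 6.30*i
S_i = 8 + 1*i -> [8, 9, 10, 11, 12]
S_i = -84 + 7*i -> [-84, -77, -70, -63, -56]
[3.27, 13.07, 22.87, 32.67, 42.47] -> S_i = 3.27 + 9.80*i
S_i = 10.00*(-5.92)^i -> [10.0, -59.2, 350.46, -2074.75, 12282.5]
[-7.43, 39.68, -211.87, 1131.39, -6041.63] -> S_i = -7.43*(-5.34)^i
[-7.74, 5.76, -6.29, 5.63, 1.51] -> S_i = Random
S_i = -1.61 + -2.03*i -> [-1.61, -3.64, -5.67, -7.7, -9.73]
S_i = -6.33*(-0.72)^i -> [-6.33, 4.56, -3.28, 2.36, -1.7]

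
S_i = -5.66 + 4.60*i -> [-5.66, -1.06, 3.54, 8.14, 12.74]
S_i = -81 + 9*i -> [-81, -72, -63, -54, -45]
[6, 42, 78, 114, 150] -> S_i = 6 + 36*i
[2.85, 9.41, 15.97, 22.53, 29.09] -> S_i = 2.85 + 6.56*i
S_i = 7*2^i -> [7, 14, 28, 56, 112]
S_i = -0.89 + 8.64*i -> [-0.89, 7.75, 16.39, 25.03, 33.67]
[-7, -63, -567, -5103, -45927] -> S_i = -7*9^i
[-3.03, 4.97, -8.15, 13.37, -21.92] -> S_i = -3.03*(-1.64)^i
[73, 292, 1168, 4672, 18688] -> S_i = 73*4^i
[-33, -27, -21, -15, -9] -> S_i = -33 + 6*i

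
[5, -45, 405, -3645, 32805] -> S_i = 5*-9^i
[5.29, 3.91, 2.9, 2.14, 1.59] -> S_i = 5.29*0.74^i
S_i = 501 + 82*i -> [501, 583, 665, 747, 829]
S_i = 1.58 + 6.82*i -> [1.58, 8.4, 15.22, 22.04, 28.86]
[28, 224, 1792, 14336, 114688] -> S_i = 28*8^i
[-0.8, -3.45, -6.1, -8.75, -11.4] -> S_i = -0.80 + -2.65*i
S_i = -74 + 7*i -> [-74, -67, -60, -53, -46]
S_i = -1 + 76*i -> [-1, 75, 151, 227, 303]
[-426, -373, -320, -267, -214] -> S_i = -426 + 53*i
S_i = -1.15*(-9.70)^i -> [-1.15, 11.15, -108.2, 1049.57, -10180.87]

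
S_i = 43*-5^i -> [43, -215, 1075, -5375, 26875]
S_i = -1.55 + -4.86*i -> [-1.55, -6.41, -11.27, -16.13, -20.99]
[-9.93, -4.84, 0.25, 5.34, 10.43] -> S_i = -9.93 + 5.09*i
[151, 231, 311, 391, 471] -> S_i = 151 + 80*i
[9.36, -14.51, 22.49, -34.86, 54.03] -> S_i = 9.36*(-1.55)^i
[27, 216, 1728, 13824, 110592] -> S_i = 27*8^i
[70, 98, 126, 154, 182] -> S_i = 70 + 28*i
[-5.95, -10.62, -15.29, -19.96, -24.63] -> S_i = -5.95 + -4.67*i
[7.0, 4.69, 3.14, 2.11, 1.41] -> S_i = 7.00*0.67^i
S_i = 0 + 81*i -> [0, 81, 162, 243, 324]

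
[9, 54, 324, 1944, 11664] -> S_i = 9*6^i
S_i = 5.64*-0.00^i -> [5.64, -0.0, 0.0, -0.0, 0.0]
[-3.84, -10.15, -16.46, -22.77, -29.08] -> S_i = -3.84 + -6.31*i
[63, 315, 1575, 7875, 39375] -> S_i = 63*5^i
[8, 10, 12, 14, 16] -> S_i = 8 + 2*i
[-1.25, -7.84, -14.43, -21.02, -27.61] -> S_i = -1.25 + -6.59*i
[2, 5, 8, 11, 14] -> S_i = 2 + 3*i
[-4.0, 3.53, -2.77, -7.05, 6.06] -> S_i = Random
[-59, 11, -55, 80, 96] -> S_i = Random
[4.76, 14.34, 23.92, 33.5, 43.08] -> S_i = 4.76 + 9.58*i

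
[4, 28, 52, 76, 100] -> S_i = 4 + 24*i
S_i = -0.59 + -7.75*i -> [-0.59, -8.34, -16.09, -23.84, -31.59]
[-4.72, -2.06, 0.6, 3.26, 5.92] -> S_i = -4.72 + 2.66*i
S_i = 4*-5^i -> [4, -20, 100, -500, 2500]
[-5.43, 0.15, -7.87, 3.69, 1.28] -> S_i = Random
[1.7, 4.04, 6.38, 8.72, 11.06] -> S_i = 1.70 + 2.34*i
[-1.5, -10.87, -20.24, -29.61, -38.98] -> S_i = -1.50 + -9.37*i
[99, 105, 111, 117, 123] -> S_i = 99 + 6*i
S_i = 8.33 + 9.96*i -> [8.33, 18.29, 28.25, 38.21, 48.17]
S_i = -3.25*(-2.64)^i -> [-3.25, 8.58, -22.65, 59.8, -157.87]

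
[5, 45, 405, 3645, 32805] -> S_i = 5*9^i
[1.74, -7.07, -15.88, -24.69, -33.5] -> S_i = 1.74 + -8.81*i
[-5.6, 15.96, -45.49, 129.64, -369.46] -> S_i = -5.60*(-2.85)^i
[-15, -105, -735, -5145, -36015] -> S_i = -15*7^i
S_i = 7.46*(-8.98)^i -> [7.46, -66.99, 601.58, -5402.16, 48511.44]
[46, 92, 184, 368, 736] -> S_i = 46*2^i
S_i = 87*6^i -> [87, 522, 3132, 18792, 112752]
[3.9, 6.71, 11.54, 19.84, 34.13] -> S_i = 3.90*1.72^i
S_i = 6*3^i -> [6, 18, 54, 162, 486]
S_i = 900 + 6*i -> [900, 906, 912, 918, 924]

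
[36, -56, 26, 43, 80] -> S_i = Random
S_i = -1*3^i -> [-1, -3, -9, -27, -81]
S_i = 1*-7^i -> [1, -7, 49, -343, 2401]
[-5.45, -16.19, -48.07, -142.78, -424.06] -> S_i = -5.45*2.97^i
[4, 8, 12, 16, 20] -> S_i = 4 + 4*i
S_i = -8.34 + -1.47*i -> [-8.34, -9.81, -11.28, -12.75, -14.22]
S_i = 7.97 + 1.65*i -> [7.97, 9.62, 11.27, 12.92, 14.57]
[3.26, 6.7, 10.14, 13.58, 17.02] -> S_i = 3.26 + 3.44*i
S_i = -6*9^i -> [-6, -54, -486, -4374, -39366]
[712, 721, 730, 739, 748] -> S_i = 712 + 9*i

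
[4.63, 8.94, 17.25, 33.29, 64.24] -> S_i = 4.63*1.93^i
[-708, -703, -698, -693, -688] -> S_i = -708 + 5*i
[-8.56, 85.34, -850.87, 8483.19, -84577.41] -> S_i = -8.56*(-9.97)^i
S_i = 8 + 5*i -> [8, 13, 18, 23, 28]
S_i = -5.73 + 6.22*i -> [-5.73, 0.49, 6.71, 12.93, 19.15]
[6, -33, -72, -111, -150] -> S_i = 6 + -39*i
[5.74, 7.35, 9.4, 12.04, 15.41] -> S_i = 5.74*1.28^i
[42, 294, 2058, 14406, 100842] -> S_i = 42*7^i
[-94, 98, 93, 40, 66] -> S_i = Random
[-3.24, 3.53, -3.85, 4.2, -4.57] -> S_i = -3.24*(-1.09)^i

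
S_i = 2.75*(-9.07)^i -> [2.75, -24.94, 226.23, -2051.89, 18610.66]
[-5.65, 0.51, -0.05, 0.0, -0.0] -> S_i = -5.65*(-0.09)^i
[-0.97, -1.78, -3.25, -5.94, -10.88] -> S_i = -0.97*1.83^i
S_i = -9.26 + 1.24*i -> [-9.26, -8.02, -6.78, -5.54, -4.3]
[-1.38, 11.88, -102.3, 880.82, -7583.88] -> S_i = -1.38*(-8.61)^i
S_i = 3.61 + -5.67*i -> [3.61, -2.06, -7.73, -13.4, -19.07]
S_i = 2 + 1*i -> [2, 3, 4, 5, 6]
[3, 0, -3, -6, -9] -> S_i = 3 + -3*i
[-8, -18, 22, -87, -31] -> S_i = Random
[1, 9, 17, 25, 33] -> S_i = 1 + 8*i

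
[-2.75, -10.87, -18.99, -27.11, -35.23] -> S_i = -2.75 + -8.12*i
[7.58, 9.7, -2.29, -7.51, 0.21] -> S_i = Random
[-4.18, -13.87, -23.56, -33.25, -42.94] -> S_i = -4.18 + -9.69*i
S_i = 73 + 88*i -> [73, 161, 249, 337, 425]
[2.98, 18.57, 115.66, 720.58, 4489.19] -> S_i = 2.98*6.23^i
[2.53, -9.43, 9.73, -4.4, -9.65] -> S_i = Random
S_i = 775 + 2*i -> [775, 777, 779, 781, 783]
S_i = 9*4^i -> [9, 36, 144, 576, 2304]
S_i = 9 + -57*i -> [9, -48, -105, -162, -219]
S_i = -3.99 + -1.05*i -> [-3.99, -5.04, -6.09, -7.14, -8.19]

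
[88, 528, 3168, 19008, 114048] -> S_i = 88*6^i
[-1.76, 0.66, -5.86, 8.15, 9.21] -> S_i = Random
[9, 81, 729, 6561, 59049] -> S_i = 9*9^i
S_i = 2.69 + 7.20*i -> [2.69, 9.89, 17.09, 24.29, 31.49]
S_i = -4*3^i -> [-4, -12, -36, -108, -324]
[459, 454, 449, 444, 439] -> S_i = 459 + -5*i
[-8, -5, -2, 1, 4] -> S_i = -8 + 3*i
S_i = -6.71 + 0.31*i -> [-6.71, -6.4, -6.09, -5.78, -5.47]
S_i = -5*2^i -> [-5, -10, -20, -40, -80]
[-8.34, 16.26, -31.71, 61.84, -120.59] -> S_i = -8.34*(-1.95)^i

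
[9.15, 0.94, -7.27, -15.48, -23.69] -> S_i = 9.15 + -8.21*i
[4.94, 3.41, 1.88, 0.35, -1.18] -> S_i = 4.94 + -1.53*i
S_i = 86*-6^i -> [86, -516, 3096, -18576, 111456]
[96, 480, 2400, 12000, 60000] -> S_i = 96*5^i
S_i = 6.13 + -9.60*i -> [6.13, -3.47, -13.07, -22.67, -32.27]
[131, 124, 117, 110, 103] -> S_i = 131 + -7*i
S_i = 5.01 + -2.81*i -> [5.01, 2.2, -0.61, -3.42, -6.23]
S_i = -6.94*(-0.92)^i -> [-6.94, 6.38, -5.87, 5.4, -4.97]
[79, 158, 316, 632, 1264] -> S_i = 79*2^i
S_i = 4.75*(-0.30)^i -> [4.75, -1.42, 0.43, -0.13, 0.04]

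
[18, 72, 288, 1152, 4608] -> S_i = 18*4^i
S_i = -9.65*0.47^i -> [-9.65, -4.54, -2.13, -1.0, -0.47]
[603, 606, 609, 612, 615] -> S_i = 603 + 3*i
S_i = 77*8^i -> [77, 616, 4928, 39424, 315392]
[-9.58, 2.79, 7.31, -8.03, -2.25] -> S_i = Random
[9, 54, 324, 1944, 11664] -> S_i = 9*6^i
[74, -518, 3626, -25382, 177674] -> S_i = 74*-7^i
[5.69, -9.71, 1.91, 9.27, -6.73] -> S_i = Random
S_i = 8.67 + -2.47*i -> [8.67, 6.2, 3.73, 1.26, -1.21]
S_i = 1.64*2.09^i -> [1.64, 3.43, 7.16, 14.97, 31.29]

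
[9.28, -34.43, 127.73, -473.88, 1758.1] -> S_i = 9.28*(-3.71)^i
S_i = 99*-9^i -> [99, -891, 8019, -72171, 649539]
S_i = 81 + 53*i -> [81, 134, 187, 240, 293]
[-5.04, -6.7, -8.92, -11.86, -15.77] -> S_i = -5.04*1.33^i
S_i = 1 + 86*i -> [1, 87, 173, 259, 345]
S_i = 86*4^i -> [86, 344, 1376, 5504, 22016]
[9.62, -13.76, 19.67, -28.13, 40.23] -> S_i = 9.62*(-1.43)^i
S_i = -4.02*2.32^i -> [-4.02, -9.33, -21.64, -50.2, -116.46]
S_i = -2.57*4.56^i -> [-2.57, -11.72, -53.44, -243.68, -1111.2]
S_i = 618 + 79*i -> [618, 697, 776, 855, 934]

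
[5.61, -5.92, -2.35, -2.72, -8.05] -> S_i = Random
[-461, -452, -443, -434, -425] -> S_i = -461 + 9*i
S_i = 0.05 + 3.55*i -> [0.05, 3.6, 7.15, 10.7, 14.25]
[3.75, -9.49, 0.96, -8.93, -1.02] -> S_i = Random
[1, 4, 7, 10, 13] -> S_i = 1 + 3*i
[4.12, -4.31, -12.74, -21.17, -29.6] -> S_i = 4.12 + -8.43*i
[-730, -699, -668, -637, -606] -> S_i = -730 + 31*i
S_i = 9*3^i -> [9, 27, 81, 243, 729]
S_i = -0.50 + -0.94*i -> [-0.5, -1.44, -2.38, -3.32, -4.26]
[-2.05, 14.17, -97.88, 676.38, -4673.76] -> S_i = -2.05*(-6.91)^i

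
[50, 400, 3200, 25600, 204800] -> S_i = 50*8^i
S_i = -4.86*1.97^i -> [-4.86, -9.57, -18.86, -37.16, -73.2]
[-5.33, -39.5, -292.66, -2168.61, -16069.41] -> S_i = -5.33*7.41^i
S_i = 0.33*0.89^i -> [0.33, 0.29, 0.26, 0.23, 0.21]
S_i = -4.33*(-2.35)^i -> [-4.33, 10.18, -23.91, 56.19, -132.06]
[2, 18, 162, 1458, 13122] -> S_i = 2*9^i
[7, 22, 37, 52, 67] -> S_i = 7 + 15*i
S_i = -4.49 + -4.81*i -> [-4.49, -9.3, -14.11, -18.92, -23.73]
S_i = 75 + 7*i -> [75, 82, 89, 96, 103]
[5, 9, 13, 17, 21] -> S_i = 5 + 4*i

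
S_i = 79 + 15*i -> [79, 94, 109, 124, 139]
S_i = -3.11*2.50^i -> [-3.11, -7.78, -19.44, -48.59, -121.48]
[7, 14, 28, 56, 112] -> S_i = 7*2^i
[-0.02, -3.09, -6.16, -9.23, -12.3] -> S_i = -0.02 + -3.07*i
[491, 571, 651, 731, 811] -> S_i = 491 + 80*i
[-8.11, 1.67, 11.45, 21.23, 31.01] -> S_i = -8.11 + 9.78*i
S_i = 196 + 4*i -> [196, 200, 204, 208, 212]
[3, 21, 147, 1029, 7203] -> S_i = 3*7^i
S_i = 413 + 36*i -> [413, 449, 485, 521, 557]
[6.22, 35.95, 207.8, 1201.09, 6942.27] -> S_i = 6.22*5.78^i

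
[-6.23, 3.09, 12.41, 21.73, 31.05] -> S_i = -6.23 + 9.32*i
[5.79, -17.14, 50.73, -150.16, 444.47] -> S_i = 5.79*(-2.96)^i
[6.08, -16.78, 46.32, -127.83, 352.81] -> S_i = 6.08*(-2.76)^i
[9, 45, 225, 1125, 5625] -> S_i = 9*5^i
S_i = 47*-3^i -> [47, -141, 423, -1269, 3807]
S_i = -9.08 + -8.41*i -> [-9.08, -17.49, -25.9, -34.31, -42.72]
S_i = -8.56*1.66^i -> [-8.56, -14.21, -23.59, -39.16, -65.0]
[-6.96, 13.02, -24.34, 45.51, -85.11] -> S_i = -6.96*(-1.87)^i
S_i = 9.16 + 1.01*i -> [9.16, 10.17, 11.18, 12.19, 13.2]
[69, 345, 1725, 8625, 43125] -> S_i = 69*5^i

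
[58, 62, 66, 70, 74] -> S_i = 58 + 4*i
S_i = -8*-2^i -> [-8, 16, -32, 64, -128]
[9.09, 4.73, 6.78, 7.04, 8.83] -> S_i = Random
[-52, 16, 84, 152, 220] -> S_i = -52 + 68*i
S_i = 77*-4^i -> [77, -308, 1232, -4928, 19712]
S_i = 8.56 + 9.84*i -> [8.56, 18.4, 28.24, 38.08, 47.92]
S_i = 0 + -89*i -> [0, -89, -178, -267, -356]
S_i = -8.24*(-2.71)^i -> [-8.24, 22.33, -60.52, 164.0, -444.43]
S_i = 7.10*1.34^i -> [7.1, 9.51, 12.75, 17.08, 22.89]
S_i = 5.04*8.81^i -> [5.04, 44.4, 391.19, 3446.34, 30362.27]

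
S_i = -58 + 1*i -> [-58, -57, -56, -55, -54]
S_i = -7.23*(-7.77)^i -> [-7.23, 56.18, -436.5, 3391.57, -26352.53]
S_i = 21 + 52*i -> [21, 73, 125, 177, 229]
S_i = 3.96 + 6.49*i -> [3.96, 10.45, 16.94, 23.43, 29.92]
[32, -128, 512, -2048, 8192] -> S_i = 32*-4^i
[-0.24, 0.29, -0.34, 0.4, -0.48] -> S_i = -0.24*(-1.19)^i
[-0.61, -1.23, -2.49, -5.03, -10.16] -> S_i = -0.61*2.02^i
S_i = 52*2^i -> [52, 104, 208, 416, 832]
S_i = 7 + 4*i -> [7, 11, 15, 19, 23]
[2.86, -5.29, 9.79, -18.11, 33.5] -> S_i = 2.86*(-1.85)^i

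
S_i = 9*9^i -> [9, 81, 729, 6561, 59049]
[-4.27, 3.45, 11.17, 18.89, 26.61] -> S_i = -4.27 + 7.72*i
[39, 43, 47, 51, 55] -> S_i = 39 + 4*i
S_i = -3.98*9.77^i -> [-3.98, -38.88, -379.9, -3711.65, -36262.8]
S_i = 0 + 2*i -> [0, 2, 4, 6, 8]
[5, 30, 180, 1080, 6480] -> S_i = 5*6^i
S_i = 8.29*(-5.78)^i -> [8.29, -47.92, 276.96, -1600.8, 9252.64]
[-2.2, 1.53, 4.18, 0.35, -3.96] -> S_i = Random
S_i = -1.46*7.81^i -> [-1.46, -11.4, -89.05, -695.51, -5431.97]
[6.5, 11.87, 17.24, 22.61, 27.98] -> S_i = 6.50 + 5.37*i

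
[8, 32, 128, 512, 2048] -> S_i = 8*4^i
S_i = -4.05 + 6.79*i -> [-4.05, 2.74, 9.53, 16.32, 23.11]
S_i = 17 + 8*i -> [17, 25, 33, 41, 49]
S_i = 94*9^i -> [94, 846, 7614, 68526, 616734]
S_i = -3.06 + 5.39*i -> [-3.06, 2.33, 7.72, 13.11, 18.5]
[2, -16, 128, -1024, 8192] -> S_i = 2*-8^i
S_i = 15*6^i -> [15, 90, 540, 3240, 19440]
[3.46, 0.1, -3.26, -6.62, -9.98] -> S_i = 3.46 + -3.36*i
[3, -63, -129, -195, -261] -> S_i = 3 + -66*i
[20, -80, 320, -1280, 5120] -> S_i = 20*-4^i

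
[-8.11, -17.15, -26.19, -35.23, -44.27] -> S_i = -8.11 + -9.04*i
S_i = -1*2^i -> [-1, -2, -4, -8, -16]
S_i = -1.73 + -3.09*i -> [-1.73, -4.82, -7.91, -11.0, -14.09]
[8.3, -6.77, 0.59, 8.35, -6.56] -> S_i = Random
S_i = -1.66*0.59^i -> [-1.66, -0.98, -0.58, -0.34, -0.2]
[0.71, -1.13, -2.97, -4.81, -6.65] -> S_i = 0.71 + -1.84*i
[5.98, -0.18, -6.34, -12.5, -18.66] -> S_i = 5.98 + -6.16*i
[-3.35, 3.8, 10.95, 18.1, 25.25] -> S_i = -3.35 + 7.15*i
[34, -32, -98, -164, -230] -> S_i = 34 + -66*i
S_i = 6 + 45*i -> [6, 51, 96, 141, 186]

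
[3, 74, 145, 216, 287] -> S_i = 3 + 71*i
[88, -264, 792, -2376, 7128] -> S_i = 88*-3^i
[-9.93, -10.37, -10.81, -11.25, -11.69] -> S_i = -9.93 + -0.44*i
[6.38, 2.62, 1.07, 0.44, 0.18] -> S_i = 6.38*0.41^i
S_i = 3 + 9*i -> [3, 12, 21, 30, 39]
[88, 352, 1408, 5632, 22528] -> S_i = 88*4^i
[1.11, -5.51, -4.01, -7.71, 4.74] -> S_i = Random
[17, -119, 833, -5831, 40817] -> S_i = 17*-7^i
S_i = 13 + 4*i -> [13, 17, 21, 25, 29]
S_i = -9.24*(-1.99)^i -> [-9.24, 18.39, -36.59, 72.82, -144.91]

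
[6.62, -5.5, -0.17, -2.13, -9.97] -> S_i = Random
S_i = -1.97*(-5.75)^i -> [-1.97, 11.33, -65.13, 374.52, -2153.46]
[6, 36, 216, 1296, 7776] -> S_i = 6*6^i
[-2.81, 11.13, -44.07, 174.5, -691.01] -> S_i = -2.81*(-3.96)^i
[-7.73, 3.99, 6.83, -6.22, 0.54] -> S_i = Random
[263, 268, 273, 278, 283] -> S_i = 263 + 5*i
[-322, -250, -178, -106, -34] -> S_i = -322 + 72*i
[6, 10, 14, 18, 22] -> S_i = 6 + 4*i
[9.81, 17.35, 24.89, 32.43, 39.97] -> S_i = 9.81 + 7.54*i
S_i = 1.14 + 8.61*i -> [1.14, 9.75, 18.36, 26.97, 35.58]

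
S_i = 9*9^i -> [9, 81, 729, 6561, 59049]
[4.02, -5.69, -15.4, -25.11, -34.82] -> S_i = 4.02 + -9.71*i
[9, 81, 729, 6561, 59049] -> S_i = 9*9^i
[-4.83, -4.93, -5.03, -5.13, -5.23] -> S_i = -4.83*1.02^i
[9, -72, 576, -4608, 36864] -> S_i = 9*-8^i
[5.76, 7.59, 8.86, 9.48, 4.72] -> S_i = Random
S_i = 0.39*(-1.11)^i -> [0.39, -0.43, 0.48, -0.53, 0.59]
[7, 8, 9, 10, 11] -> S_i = 7 + 1*i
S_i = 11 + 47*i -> [11, 58, 105, 152, 199]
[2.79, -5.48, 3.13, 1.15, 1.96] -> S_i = Random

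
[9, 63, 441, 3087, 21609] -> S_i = 9*7^i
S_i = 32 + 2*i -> [32, 34, 36, 38, 40]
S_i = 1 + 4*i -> [1, 5, 9, 13, 17]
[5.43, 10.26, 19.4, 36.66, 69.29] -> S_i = 5.43*1.89^i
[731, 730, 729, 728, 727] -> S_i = 731 + -1*i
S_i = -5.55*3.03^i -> [-5.55, -16.82, -50.95, -154.39, -467.8]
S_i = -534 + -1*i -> [-534, -535, -536, -537, -538]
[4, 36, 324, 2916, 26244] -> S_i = 4*9^i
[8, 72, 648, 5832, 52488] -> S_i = 8*9^i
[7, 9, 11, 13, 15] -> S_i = 7 + 2*i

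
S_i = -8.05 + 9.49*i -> [-8.05, 1.44, 10.93, 20.42, 29.91]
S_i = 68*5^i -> [68, 340, 1700, 8500, 42500]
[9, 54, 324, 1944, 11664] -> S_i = 9*6^i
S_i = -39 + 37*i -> [-39, -2, 35, 72, 109]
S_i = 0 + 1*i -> [0, 1, 2, 3, 4]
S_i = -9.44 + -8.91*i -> [-9.44, -18.35, -27.26, -36.17, -45.08]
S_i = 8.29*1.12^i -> [8.29, 9.28, 10.4, 11.65, 13.04]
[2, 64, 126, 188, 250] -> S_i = 2 + 62*i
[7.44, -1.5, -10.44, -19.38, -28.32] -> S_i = 7.44 + -8.94*i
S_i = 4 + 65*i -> [4, 69, 134, 199, 264]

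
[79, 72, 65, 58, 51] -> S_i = 79 + -7*i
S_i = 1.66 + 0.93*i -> [1.66, 2.59, 3.52, 4.45, 5.38]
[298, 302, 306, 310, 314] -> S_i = 298 + 4*i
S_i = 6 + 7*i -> [6, 13, 20, 27, 34]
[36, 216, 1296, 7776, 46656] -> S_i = 36*6^i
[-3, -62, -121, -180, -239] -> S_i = -3 + -59*i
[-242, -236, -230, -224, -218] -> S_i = -242 + 6*i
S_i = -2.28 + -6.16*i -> [-2.28, -8.44, -14.6, -20.76, -26.92]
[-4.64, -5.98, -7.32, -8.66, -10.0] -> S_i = -4.64 + -1.34*i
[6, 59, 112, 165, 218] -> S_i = 6 + 53*i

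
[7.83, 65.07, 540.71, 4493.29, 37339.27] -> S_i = 7.83*8.31^i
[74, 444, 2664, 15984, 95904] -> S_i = 74*6^i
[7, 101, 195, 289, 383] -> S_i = 7 + 94*i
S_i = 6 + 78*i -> [6, 84, 162, 240, 318]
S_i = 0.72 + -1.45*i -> [0.72, -0.73, -2.18, -3.63, -5.08]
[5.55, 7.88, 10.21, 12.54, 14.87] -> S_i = 5.55 + 2.33*i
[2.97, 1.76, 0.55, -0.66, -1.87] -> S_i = 2.97 + -1.21*i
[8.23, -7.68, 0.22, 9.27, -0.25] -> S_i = Random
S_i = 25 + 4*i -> [25, 29, 33, 37, 41]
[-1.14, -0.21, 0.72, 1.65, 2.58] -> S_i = -1.14 + 0.93*i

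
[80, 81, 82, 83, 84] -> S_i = 80 + 1*i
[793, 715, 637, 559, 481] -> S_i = 793 + -78*i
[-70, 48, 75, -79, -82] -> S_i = Random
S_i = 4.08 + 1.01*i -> [4.08, 5.09, 6.1, 7.11, 8.12]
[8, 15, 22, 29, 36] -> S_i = 8 + 7*i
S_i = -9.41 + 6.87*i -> [-9.41, -2.54, 4.33, 11.2, 18.07]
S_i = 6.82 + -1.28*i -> [6.82, 5.54, 4.26, 2.98, 1.7]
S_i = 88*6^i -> [88, 528, 3168, 19008, 114048]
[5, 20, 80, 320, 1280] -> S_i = 5*4^i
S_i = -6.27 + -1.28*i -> [-6.27, -7.55, -8.83, -10.11, -11.39]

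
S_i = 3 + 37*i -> [3, 40, 77, 114, 151]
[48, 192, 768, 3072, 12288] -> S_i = 48*4^i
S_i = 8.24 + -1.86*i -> [8.24, 6.38, 4.52, 2.66, 0.8]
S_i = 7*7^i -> [7, 49, 343, 2401, 16807]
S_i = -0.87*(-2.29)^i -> [-0.87, 1.99, -4.56, 10.45, -23.93]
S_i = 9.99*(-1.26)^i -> [9.99, -12.59, 15.86, -19.98, 25.18]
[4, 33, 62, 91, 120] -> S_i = 4 + 29*i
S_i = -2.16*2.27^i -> [-2.16, -4.9, -11.13, -25.27, -57.35]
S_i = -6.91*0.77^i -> [-6.91, -5.32, -4.1, -3.15, -2.43]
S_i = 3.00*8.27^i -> [3.0, 24.81, 205.18, 1696.83, 14032.77]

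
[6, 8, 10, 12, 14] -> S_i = 6 + 2*i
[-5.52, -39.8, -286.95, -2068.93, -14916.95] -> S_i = -5.52*7.21^i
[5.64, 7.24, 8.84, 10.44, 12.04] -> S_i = 5.64 + 1.60*i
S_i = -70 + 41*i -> [-70, -29, 12, 53, 94]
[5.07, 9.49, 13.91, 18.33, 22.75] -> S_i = 5.07 + 4.42*i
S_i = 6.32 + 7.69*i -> [6.32, 14.01, 21.7, 29.39, 37.08]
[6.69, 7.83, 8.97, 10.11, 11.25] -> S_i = 6.69 + 1.14*i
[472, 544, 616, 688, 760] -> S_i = 472 + 72*i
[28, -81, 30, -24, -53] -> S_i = Random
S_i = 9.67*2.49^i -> [9.67, 24.08, 59.95, 149.29, 371.73]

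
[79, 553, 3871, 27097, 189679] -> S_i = 79*7^i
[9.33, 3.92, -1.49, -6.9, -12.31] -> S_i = 9.33 + -5.41*i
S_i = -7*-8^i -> [-7, 56, -448, 3584, -28672]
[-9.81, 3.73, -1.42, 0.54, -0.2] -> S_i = -9.81*(-0.38)^i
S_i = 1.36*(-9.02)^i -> [1.36, -12.27, 110.65, -998.06, 9002.54]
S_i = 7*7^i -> [7, 49, 343, 2401, 16807]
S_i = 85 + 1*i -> [85, 86, 87, 88, 89]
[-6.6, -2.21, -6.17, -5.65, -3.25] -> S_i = Random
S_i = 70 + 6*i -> [70, 76, 82, 88, 94]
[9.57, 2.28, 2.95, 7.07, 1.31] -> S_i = Random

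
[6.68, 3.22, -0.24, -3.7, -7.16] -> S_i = 6.68 + -3.46*i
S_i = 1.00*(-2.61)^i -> [1.0, -2.61, 6.81, -17.78, 46.4]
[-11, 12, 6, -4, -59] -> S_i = Random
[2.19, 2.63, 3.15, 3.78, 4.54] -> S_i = 2.19*1.20^i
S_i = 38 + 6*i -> [38, 44, 50, 56, 62]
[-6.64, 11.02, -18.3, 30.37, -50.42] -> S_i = -6.64*(-1.66)^i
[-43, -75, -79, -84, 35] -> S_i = Random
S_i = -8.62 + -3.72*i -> [-8.62, -12.34, -16.06, -19.78, -23.5]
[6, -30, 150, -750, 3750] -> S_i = 6*-5^i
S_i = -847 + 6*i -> [-847, -841, -835, -829, -823]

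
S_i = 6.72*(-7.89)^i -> [6.72, -53.02, 418.33, -3300.66, 26042.18]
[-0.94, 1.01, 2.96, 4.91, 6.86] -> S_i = -0.94 + 1.95*i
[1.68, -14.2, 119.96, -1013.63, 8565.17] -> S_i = 1.68*(-8.45)^i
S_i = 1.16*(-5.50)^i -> [1.16, -6.38, 35.09, -192.99, 1061.47]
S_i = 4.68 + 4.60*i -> [4.68, 9.28, 13.88, 18.48, 23.08]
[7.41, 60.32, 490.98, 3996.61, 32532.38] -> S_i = 7.41*8.14^i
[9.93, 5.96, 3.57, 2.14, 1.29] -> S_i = 9.93*0.60^i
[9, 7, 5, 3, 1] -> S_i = 9 + -2*i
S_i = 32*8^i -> [32, 256, 2048, 16384, 131072]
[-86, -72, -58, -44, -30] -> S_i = -86 + 14*i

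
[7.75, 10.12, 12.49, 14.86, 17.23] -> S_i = 7.75 + 2.37*i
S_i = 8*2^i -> [8, 16, 32, 64, 128]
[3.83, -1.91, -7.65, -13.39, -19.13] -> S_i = 3.83 + -5.74*i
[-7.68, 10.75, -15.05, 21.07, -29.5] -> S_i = -7.68*(-1.40)^i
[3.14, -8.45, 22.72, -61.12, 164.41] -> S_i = 3.14*(-2.69)^i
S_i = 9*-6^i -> [9, -54, 324, -1944, 11664]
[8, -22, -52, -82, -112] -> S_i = 8 + -30*i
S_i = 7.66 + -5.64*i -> [7.66, 2.02, -3.62, -9.26, -14.9]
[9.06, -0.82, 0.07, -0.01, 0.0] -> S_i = 9.06*(-0.09)^i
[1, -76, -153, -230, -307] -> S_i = 1 + -77*i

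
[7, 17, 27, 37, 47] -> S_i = 7 + 10*i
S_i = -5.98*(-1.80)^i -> [-5.98, 10.76, -19.38, 34.88, -62.78]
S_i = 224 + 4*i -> [224, 228, 232, 236, 240]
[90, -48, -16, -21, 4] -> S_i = Random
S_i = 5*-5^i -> [5, -25, 125, -625, 3125]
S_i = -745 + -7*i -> [-745, -752, -759, -766, -773]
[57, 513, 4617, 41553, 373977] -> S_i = 57*9^i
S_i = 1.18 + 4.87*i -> [1.18, 6.05, 10.92, 15.79, 20.66]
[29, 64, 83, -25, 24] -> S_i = Random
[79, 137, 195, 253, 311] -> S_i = 79 + 58*i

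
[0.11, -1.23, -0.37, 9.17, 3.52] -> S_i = Random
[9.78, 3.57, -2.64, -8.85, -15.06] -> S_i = 9.78 + -6.21*i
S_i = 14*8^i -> [14, 112, 896, 7168, 57344]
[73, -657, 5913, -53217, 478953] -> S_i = 73*-9^i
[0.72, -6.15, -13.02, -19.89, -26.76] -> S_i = 0.72 + -6.87*i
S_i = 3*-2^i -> [3, -6, 12, -24, 48]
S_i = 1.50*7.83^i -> [1.5, 11.74, 91.96, 720.07, 5638.17]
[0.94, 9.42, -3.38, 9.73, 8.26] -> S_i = Random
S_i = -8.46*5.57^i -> [-8.46, -47.12, -262.47, -1461.96, -8143.13]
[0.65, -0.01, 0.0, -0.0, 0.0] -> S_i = 0.65*(-0.01)^i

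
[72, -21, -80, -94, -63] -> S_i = Random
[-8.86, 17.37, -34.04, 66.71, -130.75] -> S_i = -8.86*(-1.96)^i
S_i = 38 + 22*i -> [38, 60, 82, 104, 126]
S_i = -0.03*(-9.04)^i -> [-0.03, 0.27, -2.45, 22.16, -200.35]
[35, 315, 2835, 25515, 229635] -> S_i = 35*9^i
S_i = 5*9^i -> [5, 45, 405, 3645, 32805]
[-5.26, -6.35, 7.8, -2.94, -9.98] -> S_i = Random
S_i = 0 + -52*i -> [0, -52, -104, -156, -208]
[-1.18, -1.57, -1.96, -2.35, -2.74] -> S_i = -1.18 + -0.39*i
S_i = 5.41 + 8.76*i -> [5.41, 14.17, 22.93, 31.69, 40.45]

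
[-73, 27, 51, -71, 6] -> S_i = Random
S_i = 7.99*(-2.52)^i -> [7.99, -20.13, 50.74, -127.86, 322.22]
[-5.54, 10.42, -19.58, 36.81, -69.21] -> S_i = -5.54*(-1.88)^i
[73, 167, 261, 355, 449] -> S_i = 73 + 94*i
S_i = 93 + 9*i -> [93, 102, 111, 120, 129]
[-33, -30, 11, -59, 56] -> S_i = Random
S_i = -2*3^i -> [-2, -6, -18, -54, -162]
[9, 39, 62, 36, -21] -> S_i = Random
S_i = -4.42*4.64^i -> [-4.42, -20.51, -95.16, -441.55, -2048.77]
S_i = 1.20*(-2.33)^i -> [1.2, -2.8, 6.51, -15.18, 35.37]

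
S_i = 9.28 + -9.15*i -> [9.28, 0.13, -9.02, -18.17, -27.32]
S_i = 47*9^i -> [47, 423, 3807, 34263, 308367]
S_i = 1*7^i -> [1, 7, 49, 343, 2401]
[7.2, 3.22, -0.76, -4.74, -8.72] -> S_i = 7.20 + -3.98*i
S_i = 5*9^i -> [5, 45, 405, 3645, 32805]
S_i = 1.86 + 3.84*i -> [1.86, 5.7, 9.54, 13.38, 17.22]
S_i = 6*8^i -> [6, 48, 384, 3072, 24576]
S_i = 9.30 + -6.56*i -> [9.3, 2.74, -3.82, -10.38, -16.94]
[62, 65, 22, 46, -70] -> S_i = Random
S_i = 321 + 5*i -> [321, 326, 331, 336, 341]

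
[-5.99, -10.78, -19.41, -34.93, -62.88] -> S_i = -5.99*1.80^i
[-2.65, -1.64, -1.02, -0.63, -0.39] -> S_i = -2.65*0.62^i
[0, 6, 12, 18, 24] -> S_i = 0 + 6*i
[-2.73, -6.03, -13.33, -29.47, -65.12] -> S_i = -2.73*2.21^i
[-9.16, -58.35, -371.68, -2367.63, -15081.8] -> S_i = -9.16*6.37^i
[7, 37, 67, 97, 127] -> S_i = 7 + 30*i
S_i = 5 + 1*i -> [5, 6, 7, 8, 9]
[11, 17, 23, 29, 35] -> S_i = 11 + 6*i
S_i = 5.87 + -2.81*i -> [5.87, 3.06, 0.25, -2.56, -5.37]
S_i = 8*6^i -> [8, 48, 288, 1728, 10368]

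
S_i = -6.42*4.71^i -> [-6.42, -30.24, -142.42, -670.81, -3159.5]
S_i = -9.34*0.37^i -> [-9.34, -3.46, -1.28, -0.47, -0.18]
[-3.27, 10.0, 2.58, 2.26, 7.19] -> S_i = Random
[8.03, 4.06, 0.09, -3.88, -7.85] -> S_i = 8.03 + -3.97*i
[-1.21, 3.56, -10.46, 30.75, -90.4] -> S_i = -1.21*(-2.94)^i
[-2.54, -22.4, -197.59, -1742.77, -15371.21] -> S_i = -2.54*8.82^i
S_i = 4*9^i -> [4, 36, 324, 2916, 26244]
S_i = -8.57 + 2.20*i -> [-8.57, -6.37, -4.17, -1.97, 0.23]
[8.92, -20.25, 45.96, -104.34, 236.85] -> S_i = 8.92*(-2.27)^i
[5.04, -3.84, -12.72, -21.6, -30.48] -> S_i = 5.04 + -8.88*i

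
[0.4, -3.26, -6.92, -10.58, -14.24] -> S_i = 0.40 + -3.66*i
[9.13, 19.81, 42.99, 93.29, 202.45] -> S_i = 9.13*2.17^i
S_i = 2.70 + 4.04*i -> [2.7, 6.74, 10.78, 14.82, 18.86]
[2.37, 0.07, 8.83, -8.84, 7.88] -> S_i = Random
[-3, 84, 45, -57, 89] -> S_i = Random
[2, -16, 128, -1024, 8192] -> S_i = 2*-8^i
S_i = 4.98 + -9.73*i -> [4.98, -4.75, -14.48, -24.21, -33.94]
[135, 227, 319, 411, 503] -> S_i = 135 + 92*i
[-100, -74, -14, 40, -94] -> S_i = Random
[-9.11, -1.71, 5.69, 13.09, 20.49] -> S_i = -9.11 + 7.40*i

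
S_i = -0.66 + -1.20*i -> [-0.66, -1.86, -3.06, -4.26, -5.46]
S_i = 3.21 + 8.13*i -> [3.21, 11.34, 19.47, 27.6, 35.73]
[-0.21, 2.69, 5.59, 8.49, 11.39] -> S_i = -0.21 + 2.90*i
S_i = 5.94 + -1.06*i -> [5.94, 4.88, 3.82, 2.76, 1.7]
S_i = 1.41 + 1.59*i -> [1.41, 3.0, 4.59, 6.18, 7.77]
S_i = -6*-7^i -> [-6, 42, -294, 2058, -14406]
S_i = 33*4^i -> [33, 132, 528, 2112, 8448]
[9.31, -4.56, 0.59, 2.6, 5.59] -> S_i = Random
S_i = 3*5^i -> [3, 15, 75, 375, 1875]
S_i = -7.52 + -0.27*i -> [-7.52, -7.79, -8.06, -8.33, -8.6]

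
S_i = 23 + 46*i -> [23, 69, 115, 161, 207]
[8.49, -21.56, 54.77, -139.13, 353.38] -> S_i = 8.49*(-2.54)^i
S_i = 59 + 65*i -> [59, 124, 189, 254, 319]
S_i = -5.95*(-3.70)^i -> [-5.95, 22.02, -81.46, 301.39, -1115.13]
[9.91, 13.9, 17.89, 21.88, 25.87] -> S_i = 9.91 + 3.99*i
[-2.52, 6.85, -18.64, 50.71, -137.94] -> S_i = -2.52*(-2.72)^i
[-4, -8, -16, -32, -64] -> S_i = -4*2^i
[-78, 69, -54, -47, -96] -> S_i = Random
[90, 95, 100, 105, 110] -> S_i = 90 + 5*i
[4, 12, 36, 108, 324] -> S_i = 4*3^i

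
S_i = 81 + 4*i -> [81, 85, 89, 93, 97]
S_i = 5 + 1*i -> [5, 6, 7, 8, 9]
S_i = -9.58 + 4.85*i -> [-9.58, -4.73, 0.12, 4.97, 9.82]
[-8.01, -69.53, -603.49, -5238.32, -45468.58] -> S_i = -8.01*8.68^i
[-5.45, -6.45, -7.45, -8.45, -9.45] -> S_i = -5.45 + -1.00*i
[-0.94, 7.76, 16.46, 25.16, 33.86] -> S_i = -0.94 + 8.70*i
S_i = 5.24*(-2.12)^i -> [5.24, -11.11, 23.55, -49.93, 105.85]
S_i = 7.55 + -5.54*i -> [7.55, 2.01, -3.53, -9.07, -14.61]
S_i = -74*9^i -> [-74, -666, -5994, -53946, -485514]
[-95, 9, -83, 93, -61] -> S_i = Random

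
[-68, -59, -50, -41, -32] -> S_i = -68 + 9*i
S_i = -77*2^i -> [-77, -154, -308, -616, -1232]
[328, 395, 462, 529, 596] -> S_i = 328 + 67*i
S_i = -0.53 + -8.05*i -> [-0.53, -8.58, -16.63, -24.68, -32.73]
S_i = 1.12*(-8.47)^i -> [1.12, -9.49, 80.35, -680.56, 5764.37]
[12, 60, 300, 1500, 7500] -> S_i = 12*5^i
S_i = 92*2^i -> [92, 184, 368, 736, 1472]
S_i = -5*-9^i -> [-5, 45, -405, 3645, -32805]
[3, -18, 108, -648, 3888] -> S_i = 3*-6^i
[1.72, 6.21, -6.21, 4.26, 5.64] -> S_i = Random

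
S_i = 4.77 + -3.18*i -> [4.77, 1.59, -1.59, -4.77, -7.95]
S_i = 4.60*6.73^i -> [4.6, 30.96, 208.35, 1402.18, 9436.66]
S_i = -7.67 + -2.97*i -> [-7.67, -10.64, -13.61, -16.58, -19.55]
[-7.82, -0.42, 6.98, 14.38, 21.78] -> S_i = -7.82 + 7.40*i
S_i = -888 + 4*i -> [-888, -884, -880, -876, -872]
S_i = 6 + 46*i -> [6, 52, 98, 144, 190]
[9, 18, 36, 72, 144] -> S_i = 9*2^i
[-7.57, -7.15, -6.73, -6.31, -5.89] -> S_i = -7.57 + 0.42*i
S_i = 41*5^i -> [41, 205, 1025, 5125, 25625]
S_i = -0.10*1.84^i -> [-0.1, -0.18, -0.34, -0.62, -1.15]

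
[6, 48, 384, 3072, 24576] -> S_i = 6*8^i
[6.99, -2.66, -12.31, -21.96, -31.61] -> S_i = 6.99 + -9.65*i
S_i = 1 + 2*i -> [1, 3, 5, 7, 9]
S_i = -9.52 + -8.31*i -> [-9.52, -17.83, -26.14, -34.45, -42.76]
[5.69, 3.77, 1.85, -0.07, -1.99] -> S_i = 5.69 + -1.92*i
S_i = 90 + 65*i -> [90, 155, 220, 285, 350]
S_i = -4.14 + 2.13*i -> [-4.14, -2.01, 0.12, 2.25, 4.38]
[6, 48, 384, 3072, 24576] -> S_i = 6*8^i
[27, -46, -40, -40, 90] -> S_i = Random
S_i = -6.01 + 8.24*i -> [-6.01, 2.23, 10.47, 18.71, 26.95]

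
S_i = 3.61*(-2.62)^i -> [3.61, -9.46, 24.78, -64.92, 170.1]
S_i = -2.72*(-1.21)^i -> [-2.72, 3.29, -3.98, 4.82, -5.83]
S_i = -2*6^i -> [-2, -12, -72, -432, -2592]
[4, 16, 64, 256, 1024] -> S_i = 4*4^i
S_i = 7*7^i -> [7, 49, 343, 2401, 16807]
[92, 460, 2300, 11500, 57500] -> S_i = 92*5^i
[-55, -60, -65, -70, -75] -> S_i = -55 + -5*i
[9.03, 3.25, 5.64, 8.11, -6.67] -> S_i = Random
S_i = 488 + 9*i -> [488, 497, 506, 515, 524]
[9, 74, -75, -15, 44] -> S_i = Random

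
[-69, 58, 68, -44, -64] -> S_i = Random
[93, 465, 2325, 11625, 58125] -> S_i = 93*5^i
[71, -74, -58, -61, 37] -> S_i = Random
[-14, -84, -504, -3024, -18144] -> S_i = -14*6^i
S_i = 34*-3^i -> [34, -102, 306, -918, 2754]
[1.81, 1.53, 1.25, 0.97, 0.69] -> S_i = 1.81 + -0.28*i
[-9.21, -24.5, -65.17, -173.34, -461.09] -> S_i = -9.21*2.66^i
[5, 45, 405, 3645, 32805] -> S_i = 5*9^i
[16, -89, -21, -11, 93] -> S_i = Random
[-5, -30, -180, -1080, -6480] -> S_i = -5*6^i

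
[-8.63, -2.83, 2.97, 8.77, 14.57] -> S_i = -8.63 + 5.80*i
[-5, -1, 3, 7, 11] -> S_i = -5 + 4*i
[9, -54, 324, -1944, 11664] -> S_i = 9*-6^i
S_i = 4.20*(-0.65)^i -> [4.2, -2.73, 1.77, -1.15, 0.75]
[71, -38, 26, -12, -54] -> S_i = Random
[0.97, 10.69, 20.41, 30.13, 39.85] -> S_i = 0.97 + 9.72*i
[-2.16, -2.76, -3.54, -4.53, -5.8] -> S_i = -2.16*1.28^i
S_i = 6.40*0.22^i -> [6.4, 1.41, 0.31, 0.07, 0.01]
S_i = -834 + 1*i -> [-834, -833, -832, -831, -830]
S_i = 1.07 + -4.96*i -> [1.07, -3.89, -8.85, -13.81, -18.77]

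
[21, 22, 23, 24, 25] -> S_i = 21 + 1*i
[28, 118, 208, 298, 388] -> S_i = 28 + 90*i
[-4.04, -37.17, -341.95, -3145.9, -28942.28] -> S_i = -4.04*9.20^i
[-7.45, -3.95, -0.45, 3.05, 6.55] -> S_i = -7.45 + 3.50*i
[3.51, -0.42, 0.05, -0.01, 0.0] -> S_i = 3.51*(-0.12)^i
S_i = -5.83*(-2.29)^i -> [-5.83, 13.35, -30.57, 70.01, -160.33]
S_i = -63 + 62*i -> [-63, -1, 61, 123, 185]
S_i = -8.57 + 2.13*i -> [-8.57, -6.44, -4.31, -2.18, -0.05]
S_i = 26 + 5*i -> [26, 31, 36, 41, 46]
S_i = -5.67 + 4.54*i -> [-5.67, -1.13, 3.41, 7.95, 12.49]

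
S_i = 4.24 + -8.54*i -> [4.24, -4.3, -12.84, -21.38, -29.92]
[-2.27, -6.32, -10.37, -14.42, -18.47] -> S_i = -2.27 + -4.05*i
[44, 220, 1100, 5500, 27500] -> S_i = 44*5^i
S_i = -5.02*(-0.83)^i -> [-5.02, 4.17, -3.46, 2.87, -2.38]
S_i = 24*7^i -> [24, 168, 1176, 8232, 57624]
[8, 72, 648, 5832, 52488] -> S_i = 8*9^i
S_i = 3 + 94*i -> [3, 97, 191, 285, 379]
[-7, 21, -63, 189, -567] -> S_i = -7*-3^i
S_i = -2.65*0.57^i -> [-2.65, -1.51, -0.86, -0.49, -0.28]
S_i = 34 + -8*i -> [34, 26, 18, 10, 2]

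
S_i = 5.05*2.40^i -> [5.05, 12.12, 29.09, 69.81, 167.55]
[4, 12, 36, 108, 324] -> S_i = 4*3^i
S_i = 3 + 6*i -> [3, 9, 15, 21, 27]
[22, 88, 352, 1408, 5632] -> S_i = 22*4^i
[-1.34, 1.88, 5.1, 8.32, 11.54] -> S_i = -1.34 + 3.22*i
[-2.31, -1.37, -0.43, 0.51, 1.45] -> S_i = -2.31 + 0.94*i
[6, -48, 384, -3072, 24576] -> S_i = 6*-8^i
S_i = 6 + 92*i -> [6, 98, 190, 282, 374]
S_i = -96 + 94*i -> [-96, -2, 92, 186, 280]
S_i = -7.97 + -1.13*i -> [-7.97, -9.1, -10.23, -11.36, -12.49]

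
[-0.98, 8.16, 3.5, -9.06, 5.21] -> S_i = Random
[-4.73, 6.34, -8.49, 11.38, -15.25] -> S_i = -4.73*(-1.34)^i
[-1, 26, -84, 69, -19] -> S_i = Random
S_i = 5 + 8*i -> [5, 13, 21, 29, 37]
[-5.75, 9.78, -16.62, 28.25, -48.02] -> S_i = -5.75*(-1.70)^i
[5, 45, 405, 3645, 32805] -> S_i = 5*9^i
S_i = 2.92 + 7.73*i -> [2.92, 10.65, 18.38, 26.11, 33.84]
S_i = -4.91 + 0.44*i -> [-4.91, -4.47, -4.03, -3.59, -3.15]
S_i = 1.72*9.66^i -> [1.72, 16.62, 160.5, 1550.46, 14977.42]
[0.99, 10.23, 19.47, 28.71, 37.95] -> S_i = 0.99 + 9.24*i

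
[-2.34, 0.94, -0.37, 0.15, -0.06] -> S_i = -2.34*(-0.40)^i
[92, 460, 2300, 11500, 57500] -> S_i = 92*5^i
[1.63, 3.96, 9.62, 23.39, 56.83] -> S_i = 1.63*2.43^i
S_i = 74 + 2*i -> [74, 76, 78, 80, 82]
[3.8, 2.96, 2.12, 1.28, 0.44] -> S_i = 3.80 + -0.84*i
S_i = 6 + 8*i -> [6, 14, 22, 30, 38]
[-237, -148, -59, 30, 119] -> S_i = -237 + 89*i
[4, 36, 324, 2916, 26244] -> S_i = 4*9^i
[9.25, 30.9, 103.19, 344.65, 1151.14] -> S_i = 9.25*3.34^i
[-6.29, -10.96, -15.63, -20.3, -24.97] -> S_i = -6.29 + -4.67*i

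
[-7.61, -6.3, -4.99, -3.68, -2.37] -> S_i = -7.61 + 1.31*i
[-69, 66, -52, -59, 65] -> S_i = Random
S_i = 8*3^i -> [8, 24, 72, 216, 648]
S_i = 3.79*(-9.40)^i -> [3.79, -35.63, 334.88, -3147.91, 29590.39]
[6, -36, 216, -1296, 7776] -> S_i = 6*-6^i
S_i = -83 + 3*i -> [-83, -80, -77, -74, -71]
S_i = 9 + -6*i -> [9, 3, -3, -9, -15]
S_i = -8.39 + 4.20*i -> [-8.39, -4.19, 0.01, 4.21, 8.41]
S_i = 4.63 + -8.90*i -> [4.63, -4.27, -13.17, -22.07, -30.97]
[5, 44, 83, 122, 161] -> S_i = 5 + 39*i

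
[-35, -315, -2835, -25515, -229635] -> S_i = -35*9^i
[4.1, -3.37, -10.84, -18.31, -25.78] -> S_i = 4.10 + -7.47*i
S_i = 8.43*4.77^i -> [8.43, 40.21, 191.81, 914.92, 4364.16]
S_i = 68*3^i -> [68, 204, 612, 1836, 5508]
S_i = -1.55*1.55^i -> [-1.55, -2.4, -3.72, -5.77, -8.95]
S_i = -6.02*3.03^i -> [-6.02, -18.24, -55.27, -167.47, -507.42]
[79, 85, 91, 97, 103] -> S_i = 79 + 6*i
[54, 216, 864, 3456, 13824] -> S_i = 54*4^i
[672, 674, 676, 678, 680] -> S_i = 672 + 2*i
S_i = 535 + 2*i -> [535, 537, 539, 541, 543]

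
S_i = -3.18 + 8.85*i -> [-3.18, 5.67, 14.52, 23.37, 32.22]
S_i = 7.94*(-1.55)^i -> [7.94, -12.31, 19.08, -29.57, 45.83]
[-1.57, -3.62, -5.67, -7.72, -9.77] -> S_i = -1.57 + -2.05*i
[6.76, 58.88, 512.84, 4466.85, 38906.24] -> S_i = 6.76*8.71^i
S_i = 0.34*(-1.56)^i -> [0.34, -0.53, 0.83, -1.29, 2.01]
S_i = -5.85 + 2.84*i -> [-5.85, -3.01, -0.17, 2.67, 5.51]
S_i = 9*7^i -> [9, 63, 441, 3087, 21609]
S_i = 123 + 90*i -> [123, 213, 303, 393, 483]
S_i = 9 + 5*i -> [9, 14, 19, 24, 29]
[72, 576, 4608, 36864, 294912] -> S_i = 72*8^i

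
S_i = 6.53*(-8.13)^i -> [6.53, -53.09, 431.61, -3509.01, 28528.27]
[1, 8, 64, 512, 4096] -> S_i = 1*8^i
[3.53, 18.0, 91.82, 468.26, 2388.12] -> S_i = 3.53*5.10^i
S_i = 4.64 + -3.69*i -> [4.64, 0.95, -2.74, -6.43, -10.12]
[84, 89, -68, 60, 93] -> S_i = Random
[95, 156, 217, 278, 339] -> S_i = 95 + 61*i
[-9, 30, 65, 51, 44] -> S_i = Random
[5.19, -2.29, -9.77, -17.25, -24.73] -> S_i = 5.19 + -7.48*i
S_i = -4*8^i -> [-4, -32, -256, -2048, -16384]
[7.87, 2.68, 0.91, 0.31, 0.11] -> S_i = 7.87*0.34^i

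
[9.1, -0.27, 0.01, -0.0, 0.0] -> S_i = 9.10*(-0.03)^i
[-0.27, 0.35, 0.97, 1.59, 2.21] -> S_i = -0.27 + 0.62*i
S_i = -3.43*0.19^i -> [-3.43, -0.65, -0.12, -0.02, -0.0]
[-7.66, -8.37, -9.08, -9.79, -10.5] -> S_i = -7.66 + -0.71*i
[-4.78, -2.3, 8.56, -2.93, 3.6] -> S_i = Random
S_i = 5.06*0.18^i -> [5.06, 0.91, 0.16, 0.03, 0.01]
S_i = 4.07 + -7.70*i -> [4.07, -3.63, -11.33, -19.03, -26.73]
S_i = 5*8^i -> [5, 40, 320, 2560, 20480]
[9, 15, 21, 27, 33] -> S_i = 9 + 6*i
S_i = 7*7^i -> [7, 49, 343, 2401, 16807]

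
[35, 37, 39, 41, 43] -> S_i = 35 + 2*i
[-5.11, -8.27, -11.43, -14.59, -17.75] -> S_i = -5.11 + -3.16*i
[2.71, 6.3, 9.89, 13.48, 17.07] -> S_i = 2.71 + 3.59*i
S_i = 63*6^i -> [63, 378, 2268, 13608, 81648]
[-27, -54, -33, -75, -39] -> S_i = Random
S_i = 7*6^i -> [7, 42, 252, 1512, 9072]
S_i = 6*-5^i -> [6, -30, 150, -750, 3750]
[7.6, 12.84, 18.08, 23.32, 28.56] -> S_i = 7.60 + 5.24*i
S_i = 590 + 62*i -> [590, 652, 714, 776, 838]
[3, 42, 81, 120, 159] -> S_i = 3 + 39*i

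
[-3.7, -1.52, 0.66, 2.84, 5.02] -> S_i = -3.70 + 2.18*i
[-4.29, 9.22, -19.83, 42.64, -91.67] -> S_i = -4.29*(-2.15)^i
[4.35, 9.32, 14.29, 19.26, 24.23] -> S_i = 4.35 + 4.97*i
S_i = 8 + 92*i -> [8, 100, 192, 284, 376]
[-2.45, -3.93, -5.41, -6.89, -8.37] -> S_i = -2.45 + -1.48*i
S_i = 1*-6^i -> [1, -6, 36, -216, 1296]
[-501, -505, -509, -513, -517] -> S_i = -501 + -4*i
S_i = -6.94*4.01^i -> [-6.94, -27.83, -111.6, -447.5, -1794.47]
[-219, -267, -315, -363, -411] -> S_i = -219 + -48*i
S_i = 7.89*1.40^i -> [7.89, 11.05, 15.46, 21.65, 30.31]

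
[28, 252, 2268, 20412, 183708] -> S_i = 28*9^i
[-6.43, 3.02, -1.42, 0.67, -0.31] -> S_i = -6.43*(-0.47)^i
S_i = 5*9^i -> [5, 45, 405, 3645, 32805]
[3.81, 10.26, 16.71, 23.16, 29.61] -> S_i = 3.81 + 6.45*i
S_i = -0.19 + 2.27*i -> [-0.19, 2.08, 4.35, 6.62, 8.89]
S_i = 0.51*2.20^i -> [0.51, 1.12, 2.47, 5.43, 11.95]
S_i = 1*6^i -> [1, 6, 36, 216, 1296]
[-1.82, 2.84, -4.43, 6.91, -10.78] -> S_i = -1.82*(-1.56)^i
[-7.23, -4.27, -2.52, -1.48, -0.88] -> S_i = -7.23*0.59^i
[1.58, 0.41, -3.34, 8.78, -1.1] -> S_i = Random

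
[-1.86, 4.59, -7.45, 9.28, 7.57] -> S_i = Random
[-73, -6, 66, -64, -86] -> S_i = Random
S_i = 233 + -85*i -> [233, 148, 63, -22, -107]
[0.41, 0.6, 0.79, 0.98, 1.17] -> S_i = 0.41 + 0.19*i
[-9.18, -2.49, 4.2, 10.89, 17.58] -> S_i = -9.18 + 6.69*i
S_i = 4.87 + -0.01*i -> [4.87, 4.86, 4.85, 4.84, 4.83]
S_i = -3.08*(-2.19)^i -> [-3.08, 6.75, -14.77, 32.35, -70.85]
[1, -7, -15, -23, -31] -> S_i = 1 + -8*i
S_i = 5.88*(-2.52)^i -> [5.88, -14.82, 37.34, -94.1, 237.13]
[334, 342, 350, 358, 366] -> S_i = 334 + 8*i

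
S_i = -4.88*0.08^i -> [-4.88, -0.39, -0.03, -0.0, -0.0]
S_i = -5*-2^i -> [-5, 10, -20, 40, -80]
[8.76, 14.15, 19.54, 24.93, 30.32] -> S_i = 8.76 + 5.39*i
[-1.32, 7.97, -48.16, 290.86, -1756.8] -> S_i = -1.32*(-6.04)^i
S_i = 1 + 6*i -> [1, 7, 13, 19, 25]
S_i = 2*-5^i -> [2, -10, 50, -250, 1250]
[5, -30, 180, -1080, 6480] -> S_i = 5*-6^i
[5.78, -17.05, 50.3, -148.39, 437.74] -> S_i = 5.78*(-2.95)^i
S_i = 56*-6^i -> [56, -336, 2016, -12096, 72576]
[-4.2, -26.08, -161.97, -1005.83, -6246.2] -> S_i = -4.20*6.21^i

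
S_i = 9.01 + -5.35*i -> [9.01, 3.66, -1.69, -7.04, -12.39]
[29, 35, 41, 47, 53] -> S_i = 29 + 6*i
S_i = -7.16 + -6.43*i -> [-7.16, -13.59, -20.02, -26.45, -32.88]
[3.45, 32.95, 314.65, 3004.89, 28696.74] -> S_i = 3.45*9.55^i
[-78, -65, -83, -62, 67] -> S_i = Random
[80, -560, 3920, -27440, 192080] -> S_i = 80*-7^i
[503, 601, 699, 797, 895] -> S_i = 503 + 98*i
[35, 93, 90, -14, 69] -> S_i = Random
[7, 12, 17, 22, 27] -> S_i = 7 + 5*i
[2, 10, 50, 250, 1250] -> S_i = 2*5^i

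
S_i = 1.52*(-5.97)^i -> [1.52, -9.07, 54.17, -323.42, 1930.82]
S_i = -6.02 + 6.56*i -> [-6.02, 0.54, 7.1, 13.66, 20.22]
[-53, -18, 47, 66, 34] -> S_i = Random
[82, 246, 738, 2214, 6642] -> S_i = 82*3^i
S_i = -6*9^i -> [-6, -54, -486, -4374, -39366]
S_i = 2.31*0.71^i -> [2.31, 1.64, 1.16, 0.83, 0.59]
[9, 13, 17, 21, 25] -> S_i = 9 + 4*i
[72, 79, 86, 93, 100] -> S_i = 72 + 7*i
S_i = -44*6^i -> [-44, -264, -1584, -9504, -57024]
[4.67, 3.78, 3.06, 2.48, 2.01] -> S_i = 4.67*0.81^i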